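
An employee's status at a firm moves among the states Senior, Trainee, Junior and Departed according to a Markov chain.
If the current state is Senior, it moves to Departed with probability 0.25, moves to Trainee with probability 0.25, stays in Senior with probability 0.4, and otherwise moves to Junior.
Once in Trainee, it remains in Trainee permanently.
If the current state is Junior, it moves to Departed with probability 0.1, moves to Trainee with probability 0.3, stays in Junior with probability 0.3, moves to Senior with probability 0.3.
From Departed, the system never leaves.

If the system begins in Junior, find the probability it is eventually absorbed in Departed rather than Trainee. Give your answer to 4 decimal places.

Let h(s) be the probability of absorption at Departed starting from transient state s. Then h(Departed) = 1 and h(Trainee) = 0. By first-step analysis:
h(Senior) = 0.4·h(Senior) + 0.25·0 + 0.1·h(Junior) + 0.25·1
h(Junior) = 0.3·h(Senior) + 0.3·0 + 0.3·h(Junior) + 0.1·1
Solving: h(Senior) = 0.4744, h(Junior) = 0.3462.
Starting from Junior, the probability is 0.3462.

0.3462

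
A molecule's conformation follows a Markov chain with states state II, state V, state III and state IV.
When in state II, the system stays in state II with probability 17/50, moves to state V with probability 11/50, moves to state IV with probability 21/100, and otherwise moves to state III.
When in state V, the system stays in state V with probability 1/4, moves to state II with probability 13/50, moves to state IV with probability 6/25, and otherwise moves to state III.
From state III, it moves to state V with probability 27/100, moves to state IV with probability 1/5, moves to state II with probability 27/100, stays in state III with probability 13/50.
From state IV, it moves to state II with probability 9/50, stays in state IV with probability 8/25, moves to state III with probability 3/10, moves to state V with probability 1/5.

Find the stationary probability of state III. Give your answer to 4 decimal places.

Let the stationary distribution be π with π = πP and π_1 + π_2 + π_3 + π_4 = 1.
π_1 = 0.34·π_1 + 0.26·π_2 + 0.27·π_3 + 0.18·π_4
π_2 = 0.22·π_1 + 0.25·π_2 + 0.27·π_3 + 0.2·π_4
π_3 = 0.23·π_1 + 0.25·π_2 + 0.26·π_3 + 0.3·π_4
Solving with the normalization constraint gives π = (0.2645, 0.2352, 0.2594, 0.2410).
So the stationary probability of state III is 0.2594.

0.2594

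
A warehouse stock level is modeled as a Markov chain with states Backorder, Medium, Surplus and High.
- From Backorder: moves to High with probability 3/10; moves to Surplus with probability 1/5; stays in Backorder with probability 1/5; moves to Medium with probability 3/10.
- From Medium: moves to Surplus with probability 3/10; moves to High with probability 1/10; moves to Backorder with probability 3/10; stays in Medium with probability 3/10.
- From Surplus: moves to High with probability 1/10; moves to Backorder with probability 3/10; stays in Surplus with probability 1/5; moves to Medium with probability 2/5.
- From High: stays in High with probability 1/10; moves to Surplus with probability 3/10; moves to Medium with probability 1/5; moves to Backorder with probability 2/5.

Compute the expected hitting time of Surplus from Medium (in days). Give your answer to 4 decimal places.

3.6860

Let t(s) be the expected number of days to first reach Surplus from state s, with t(Surplus) = 0. Conditioning on the first day:
t(Backorder) = 1 + 0.2·t(Backorder) + 0.3·t(Medium) + 0.3·t(High)
t(Medium) = 1 + 0.3·t(Backorder) + 0.3·t(Medium) + 0.1·t(High)
t(High) = 1 + 0.4·t(Backorder) + 0.2·t(Medium) + 0.1·t(High)
Solving: t(Backorder) = 4.0273, t(Medium) = 3.6860, t(High) = 3.7201.
Expected days from Medium to Surplus: 3.6860.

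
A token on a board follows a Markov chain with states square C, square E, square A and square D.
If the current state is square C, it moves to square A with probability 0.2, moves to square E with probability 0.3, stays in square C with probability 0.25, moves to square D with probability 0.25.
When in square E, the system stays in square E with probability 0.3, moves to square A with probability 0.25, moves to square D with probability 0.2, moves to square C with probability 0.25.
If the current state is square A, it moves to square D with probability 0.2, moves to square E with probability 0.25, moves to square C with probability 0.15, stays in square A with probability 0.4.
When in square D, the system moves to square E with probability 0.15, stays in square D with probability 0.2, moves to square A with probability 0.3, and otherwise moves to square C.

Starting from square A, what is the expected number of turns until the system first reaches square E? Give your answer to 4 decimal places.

4.1735

Let t(s) be the expected number of turns to first reach square E from state s, with t(square E) = 0. Conditioning on the first turn:
t(square C) = 1 + 0.25·t(square C) + 0.2·t(square A) + 0.25·t(square D)
t(square A) = 1 + 0.15·t(square C) + 0.4·t(square A) + 0.2·t(square D)
t(square D) = 1 + 0.35·t(square C) + 0.3·t(square A) + 0.2·t(square D)
Solving: t(square C) = 3.9625, t(square A) = 4.1735, t(square D) = 4.5487.
Expected turns from square A to square E: 4.1735.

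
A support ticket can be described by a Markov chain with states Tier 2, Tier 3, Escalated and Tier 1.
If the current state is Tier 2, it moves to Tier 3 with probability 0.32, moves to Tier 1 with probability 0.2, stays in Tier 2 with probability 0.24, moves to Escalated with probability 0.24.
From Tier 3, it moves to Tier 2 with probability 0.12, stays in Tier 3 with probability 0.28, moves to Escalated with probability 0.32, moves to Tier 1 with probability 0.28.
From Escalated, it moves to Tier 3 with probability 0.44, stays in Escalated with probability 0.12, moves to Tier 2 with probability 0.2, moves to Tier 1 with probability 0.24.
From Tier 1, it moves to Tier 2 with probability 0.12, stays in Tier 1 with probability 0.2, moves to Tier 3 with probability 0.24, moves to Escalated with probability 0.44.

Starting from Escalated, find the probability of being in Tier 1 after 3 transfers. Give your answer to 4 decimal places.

0.2362

Propagate the distribution vector 3 transfers from Escalated.
After 0 transfers: (0.0000, 0.0000, 1.0000, 0.0000)
After 1 transfer: (0.2000, 0.4400, 0.1200, 0.2400)
After 2 transfers: (0.1536, 0.2976, 0.3088, 0.2400)
After 3 transfers: (0.1631, 0.3260, 0.2748, 0.2362)
P(in Tier 1 after 3 transfers) = 0.2362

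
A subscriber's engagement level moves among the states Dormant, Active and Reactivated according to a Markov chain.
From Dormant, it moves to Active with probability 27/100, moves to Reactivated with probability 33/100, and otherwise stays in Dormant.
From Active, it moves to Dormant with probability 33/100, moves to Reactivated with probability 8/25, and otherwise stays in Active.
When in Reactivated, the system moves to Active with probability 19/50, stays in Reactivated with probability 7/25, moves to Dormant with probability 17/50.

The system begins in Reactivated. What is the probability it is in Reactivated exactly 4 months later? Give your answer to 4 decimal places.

Propagate the distribution vector 4 months from Reactivated.
After 0 months: (0.0000, 0.0000, 1.0000)
After 1 month: (0.3400, 0.3800, 0.2800)
After 2 months: (0.3566, 0.3312, 0.3122)
After 3 months: (0.3581, 0.3308, 0.3111)
After 4 months: (0.3582, 0.3307, 0.3111)
P(in Reactivated after 4 months) = 0.3111

0.3111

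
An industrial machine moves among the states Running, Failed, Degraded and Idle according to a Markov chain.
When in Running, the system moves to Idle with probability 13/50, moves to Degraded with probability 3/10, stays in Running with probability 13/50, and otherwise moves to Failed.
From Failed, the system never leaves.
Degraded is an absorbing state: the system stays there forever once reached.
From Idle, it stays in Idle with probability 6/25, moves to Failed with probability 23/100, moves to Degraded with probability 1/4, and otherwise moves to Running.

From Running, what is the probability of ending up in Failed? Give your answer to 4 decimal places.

0.4016

Let h(s) be the probability of absorption at Failed starting from transient state s. Then h(Failed) = 1 and h(Degraded) = 0. By first-step analysis:
h(Running) = 0.26·h(Running) + 0.18·1 + 0.3·0 + 0.26·h(Idle)
h(Idle) = 0.28·h(Running) + 0.23·1 + 0.25·0 + 0.24·h(Idle)
Solving: h(Running) = 0.4016, h(Idle) = 0.4506.
Starting from Running, the probability is 0.4016.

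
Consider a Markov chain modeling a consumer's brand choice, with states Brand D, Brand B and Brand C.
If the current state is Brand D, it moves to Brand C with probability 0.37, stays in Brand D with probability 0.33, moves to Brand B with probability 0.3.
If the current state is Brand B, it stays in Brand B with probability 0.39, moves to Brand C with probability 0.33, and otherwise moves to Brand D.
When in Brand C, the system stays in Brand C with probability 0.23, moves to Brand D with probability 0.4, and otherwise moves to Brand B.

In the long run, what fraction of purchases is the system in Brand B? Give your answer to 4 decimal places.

Let the stationary distribution be π with π = πP and π_1 + π_2 + π_3 = 1.
π_1 = 0.33·π_1 + 0.28·π_2 + 0.4·π_3
π_2 = 0.3·π_1 + 0.39·π_2 + 0.37·π_3
Solving with the normalization constraint gives π = (0.3342, 0.3537, 0.3122).
So the stationary probability of Brand B is 0.3537.

0.3537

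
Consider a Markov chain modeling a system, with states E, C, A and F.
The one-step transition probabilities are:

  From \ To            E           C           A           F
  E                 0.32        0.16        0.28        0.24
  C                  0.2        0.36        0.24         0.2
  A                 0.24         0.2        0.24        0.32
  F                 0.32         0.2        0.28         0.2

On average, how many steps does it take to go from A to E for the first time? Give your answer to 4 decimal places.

3.9794

Let t(s) be the expected number of steps to first reach E from state s, with t(E) = 0. Conditioning on the first step:
t(C) = 1 + 0.36·t(C) + 0.24·t(A) + 0.2·t(F)
t(A) = 1 + 0.2·t(C) + 0.24·t(A) + 0.32·t(F)
t(F) = 1 + 0.2·t(C) + 0.28·t(A) + 0.2·t(F)
Solving: t(C) = 4.2095, t(A) = 3.9794, t(F) = 3.6952.
Expected steps from A to E: 3.9794.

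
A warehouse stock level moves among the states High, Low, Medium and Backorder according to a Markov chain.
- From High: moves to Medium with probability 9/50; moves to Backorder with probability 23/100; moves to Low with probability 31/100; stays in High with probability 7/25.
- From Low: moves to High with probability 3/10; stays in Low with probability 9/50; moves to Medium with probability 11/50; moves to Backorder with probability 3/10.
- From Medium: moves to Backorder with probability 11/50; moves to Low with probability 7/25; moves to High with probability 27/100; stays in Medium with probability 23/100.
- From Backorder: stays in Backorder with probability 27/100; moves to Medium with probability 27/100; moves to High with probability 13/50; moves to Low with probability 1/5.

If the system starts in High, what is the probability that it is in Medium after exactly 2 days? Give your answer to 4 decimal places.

Propagate the distribution vector 2 days from High.
After 0 days: (1.0000, 0.0000, 0.0000, 0.0000)
After 1 day: (0.2800, 0.3100, 0.1800, 0.2300)
After 2 days: (0.2798, 0.2390, 0.2221, 0.2591)
P(in Medium after 2 days) = 0.2221

0.2221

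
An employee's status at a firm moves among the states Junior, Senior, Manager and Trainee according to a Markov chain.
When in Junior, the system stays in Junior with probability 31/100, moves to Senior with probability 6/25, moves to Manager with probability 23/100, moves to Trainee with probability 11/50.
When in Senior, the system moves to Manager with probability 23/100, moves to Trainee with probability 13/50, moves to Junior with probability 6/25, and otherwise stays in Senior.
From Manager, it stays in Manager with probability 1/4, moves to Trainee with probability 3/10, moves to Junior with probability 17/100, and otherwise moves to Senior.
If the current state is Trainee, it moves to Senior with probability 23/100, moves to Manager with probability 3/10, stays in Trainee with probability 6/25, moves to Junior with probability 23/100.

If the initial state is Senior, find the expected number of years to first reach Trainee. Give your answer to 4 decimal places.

3.8495

Let t(s) be the expected number of years to first reach Trainee from state s, with t(Trainee) = 0. Conditioning on the first year:
t(Junior) = 1 + 0.31·t(Junior) + 0.24·t(Senior) + 0.23·t(Manager)
t(Senior) = 1 + 0.24·t(Junior) + 0.27·t(Senior) + 0.23·t(Manager)
t(Manager) = 1 + 0.17·t(Junior) + 0.28·t(Senior) + 0.25·t(Manager)
Solving: t(Junior) = 4.0151, t(Senior) = 3.8495, t(Manager) = 3.6806.
Expected years from Senior to Trainee: 3.8495.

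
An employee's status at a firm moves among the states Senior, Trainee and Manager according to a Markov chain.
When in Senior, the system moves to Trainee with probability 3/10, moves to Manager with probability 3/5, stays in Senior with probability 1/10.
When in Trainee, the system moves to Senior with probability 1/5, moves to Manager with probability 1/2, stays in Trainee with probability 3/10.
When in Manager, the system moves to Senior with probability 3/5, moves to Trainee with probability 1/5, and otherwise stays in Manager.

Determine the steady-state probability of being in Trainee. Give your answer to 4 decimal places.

0.2590

Let the stationary distribution be π with π = πP and π_1 + π_2 + π_3 = 1.
π_1 = 0.1·π_1 + 0.2·π_2 + 0.6·π_3
π_2 = 0.3·π_1 + 0.3·π_2 + 0.2·π_3
Solving with the normalization constraint gives π = (0.3309, 0.2590, 0.4101).
So the stationary probability of Trainee is 0.2590.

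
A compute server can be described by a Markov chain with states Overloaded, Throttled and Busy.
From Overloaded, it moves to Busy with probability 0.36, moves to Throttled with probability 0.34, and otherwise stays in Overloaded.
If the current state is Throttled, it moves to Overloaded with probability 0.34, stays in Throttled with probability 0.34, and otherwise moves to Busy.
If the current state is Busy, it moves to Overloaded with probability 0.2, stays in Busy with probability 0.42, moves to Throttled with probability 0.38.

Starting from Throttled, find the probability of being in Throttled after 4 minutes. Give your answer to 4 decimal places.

0.3547

Propagate the distribution vector 4 minutes from Throttled.
After 0 minutes: (0.0000, 1.0000, 0.0000)
After 1 minute: (0.3400, 0.3400, 0.3200)
After 2 minutes: (0.2816, 0.3528, 0.3656)
After 3 minutes: (0.2776, 0.3546, 0.3678)
After 4 minutes: (0.2774, 0.3547, 0.3679)
P(in Throttled after 4 minutes) = 0.3547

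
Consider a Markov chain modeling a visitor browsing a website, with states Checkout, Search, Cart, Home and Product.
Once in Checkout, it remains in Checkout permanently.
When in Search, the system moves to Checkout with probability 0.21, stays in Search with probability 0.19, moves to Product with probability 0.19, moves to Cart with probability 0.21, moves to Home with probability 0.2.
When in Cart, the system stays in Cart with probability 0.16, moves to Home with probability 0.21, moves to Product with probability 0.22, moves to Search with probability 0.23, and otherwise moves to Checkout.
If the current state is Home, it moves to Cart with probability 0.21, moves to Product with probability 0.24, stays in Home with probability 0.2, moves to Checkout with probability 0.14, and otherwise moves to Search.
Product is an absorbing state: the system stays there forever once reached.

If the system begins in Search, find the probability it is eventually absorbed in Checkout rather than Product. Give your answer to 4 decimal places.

0.4795

Let h(s) be the probability of absorption at Checkout starting from transient state s. Then h(Checkout) = 1 and h(Product) = 0. By first-step analysis:
h(Search) = 0.21·1 + 0.19·h(Search) + 0.21·h(Cart) + 0.2·h(Home) + 0.19·0
h(Cart) = 0.18·1 + 0.23·h(Search) + 0.16·h(Cart) + 0.21·h(Home) + 0.22·0
h(Home) = 0.14·1 + 0.21·h(Search) + 0.21·h(Cart) + 0.2·h(Home) + 0.24·0
Solving: h(Search) = 0.4795, h(Cart) = 0.4503, h(Home) = 0.4191.
Starting from Search, the probability is 0.4795.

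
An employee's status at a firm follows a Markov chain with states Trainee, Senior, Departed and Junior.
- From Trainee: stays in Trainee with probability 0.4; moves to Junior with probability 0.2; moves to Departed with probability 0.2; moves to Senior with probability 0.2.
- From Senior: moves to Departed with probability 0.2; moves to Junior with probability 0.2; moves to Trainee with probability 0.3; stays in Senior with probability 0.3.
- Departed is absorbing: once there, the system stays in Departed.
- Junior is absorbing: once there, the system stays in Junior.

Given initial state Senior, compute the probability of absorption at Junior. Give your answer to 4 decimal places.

0.5000

Let h(s) be the probability of absorption at Junior starting from transient state s. Then h(Junior) = 1 and h(Departed) = 0. By first-step analysis:
h(Trainee) = 0.4·h(Trainee) + 0.2·h(Senior) + 0.2·0 + 0.2·1
h(Senior) = 0.3·h(Trainee) + 0.3·h(Senior) + 0.2·0 + 0.2·1
Solving: h(Trainee) = 0.5000, h(Senior) = 0.5000.
Starting from Senior, the probability is 0.5000.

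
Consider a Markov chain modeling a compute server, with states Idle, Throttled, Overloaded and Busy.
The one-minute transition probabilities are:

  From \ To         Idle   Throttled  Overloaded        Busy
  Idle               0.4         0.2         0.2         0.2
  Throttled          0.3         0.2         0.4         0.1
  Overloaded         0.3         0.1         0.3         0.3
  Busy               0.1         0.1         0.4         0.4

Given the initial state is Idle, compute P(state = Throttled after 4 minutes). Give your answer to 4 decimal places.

0.1428

Propagate the distribution vector 4 minutes from Idle.
After 0 minutes: (1.0000, 0.0000, 0.0000, 0.0000)
After 1 minute: (0.4000, 0.2000, 0.2000, 0.2000)
After 2 minutes: (0.3000, 0.1600, 0.3000, 0.2400)
After 3 minutes: (0.2820, 0.1460, 0.3100, 0.2620)
After 4 minutes: (0.2758, 0.1428, 0.3126, 0.2688)
P(in Throttled after 4 minutes) = 0.1428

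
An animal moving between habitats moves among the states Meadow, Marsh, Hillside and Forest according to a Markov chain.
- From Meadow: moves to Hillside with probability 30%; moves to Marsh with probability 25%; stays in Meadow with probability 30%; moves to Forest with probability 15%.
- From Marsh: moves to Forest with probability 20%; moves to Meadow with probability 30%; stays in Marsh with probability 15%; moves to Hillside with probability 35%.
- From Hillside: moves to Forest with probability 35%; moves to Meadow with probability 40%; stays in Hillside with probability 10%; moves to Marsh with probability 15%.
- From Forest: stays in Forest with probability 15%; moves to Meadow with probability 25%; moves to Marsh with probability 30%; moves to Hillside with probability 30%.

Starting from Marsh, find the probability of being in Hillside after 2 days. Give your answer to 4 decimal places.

Propagate the distribution vector 2 days from Marsh.
After 0 days: (0.0000, 1.0000, 0.0000, 0.0000)
After 1 day: (0.3000, 0.1500, 0.3500, 0.2000)
After 2 days: (0.3250, 0.2100, 0.2375, 0.2275)
P(in Hillside after 2 days) = 0.2375

0.2375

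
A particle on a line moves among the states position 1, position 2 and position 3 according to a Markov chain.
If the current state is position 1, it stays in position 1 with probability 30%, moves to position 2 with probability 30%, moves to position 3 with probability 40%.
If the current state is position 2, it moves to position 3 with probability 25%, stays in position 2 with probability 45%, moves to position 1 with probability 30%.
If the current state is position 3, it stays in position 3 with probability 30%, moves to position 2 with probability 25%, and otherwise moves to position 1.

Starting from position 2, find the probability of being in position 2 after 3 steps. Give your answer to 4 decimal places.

0.3379

Propagate the distribution vector 3 steps from position 2.
After 0 steps: (0.0000, 1.0000, 0.0000)
After 1 step: (0.3000, 0.4500, 0.2500)
After 2 steps: (0.3375, 0.3550, 0.3075)
After 3 steps: (0.3461, 0.3379, 0.3160)
P(in position 2 after 3 steps) = 0.3379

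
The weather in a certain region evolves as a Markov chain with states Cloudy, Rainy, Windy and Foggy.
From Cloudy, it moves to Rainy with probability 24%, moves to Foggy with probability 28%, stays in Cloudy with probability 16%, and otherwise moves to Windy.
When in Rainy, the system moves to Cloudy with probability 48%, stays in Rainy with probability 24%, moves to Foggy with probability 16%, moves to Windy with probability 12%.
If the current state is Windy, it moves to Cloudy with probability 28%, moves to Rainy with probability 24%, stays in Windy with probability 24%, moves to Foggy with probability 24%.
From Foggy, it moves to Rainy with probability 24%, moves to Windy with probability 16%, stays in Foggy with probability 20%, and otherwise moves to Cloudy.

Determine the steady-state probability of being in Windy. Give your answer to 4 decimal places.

0.2186

Let the stationary distribution be π with π = πP and π_1 + π_2 + π_3 + π_4 = 1.
π_1 = 0.16·π_1 + 0.48·π_2 + 0.28·π_3 + 0.4·π_4
π_2 = 0.24·π_1 + 0.24·π_2 + 0.24·π_3 + 0.24·π_4
π_3 = 0.32·π_1 + 0.12·π_2 + 0.24·π_3 + 0.16·π_4
Solving with the normalization constraint gives π = (0.3169, 0.2400, 0.2186, 0.2245).
So the stationary probability of Windy is 0.2186.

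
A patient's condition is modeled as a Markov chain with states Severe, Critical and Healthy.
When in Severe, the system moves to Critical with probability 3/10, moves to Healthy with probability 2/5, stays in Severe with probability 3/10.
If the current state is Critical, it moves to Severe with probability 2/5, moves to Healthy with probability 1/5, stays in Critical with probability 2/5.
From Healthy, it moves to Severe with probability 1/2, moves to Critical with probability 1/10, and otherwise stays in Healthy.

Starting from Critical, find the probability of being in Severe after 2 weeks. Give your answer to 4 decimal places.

Sum over the intermediate state after 1 week:
P = P(Critical→Severe)·P(Severe→Severe) + P(Critical→Critical)·P(Critical→Severe) + P(Critical→Healthy)·P(Healthy→Severe)
  = 0.4×0.3 + 0.4×0.4 + 0.2×0.5
  = 0.1200 + 0.1600 + 0.1000 = 0.3800

0.3800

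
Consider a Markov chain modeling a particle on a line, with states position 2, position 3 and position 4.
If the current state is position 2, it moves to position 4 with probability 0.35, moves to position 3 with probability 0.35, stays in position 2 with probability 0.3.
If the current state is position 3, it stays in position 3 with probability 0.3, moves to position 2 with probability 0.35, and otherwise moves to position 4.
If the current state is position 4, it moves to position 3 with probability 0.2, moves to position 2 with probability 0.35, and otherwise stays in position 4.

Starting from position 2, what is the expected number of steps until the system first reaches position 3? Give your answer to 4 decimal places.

3.4286

Let t(s) be the expected number of steps to first reach position 3 from state s, with t(position 3) = 0. Conditioning on the first step:
t(position 2) = 1 + 0.3·t(position 2) + 0.35·t(position 4)
t(position 4) = 1 + 0.35·t(position 2) + 0.45·t(position 4)
Solving: t(position 2) = 3.4286, t(position 4) = 4.0000.
Expected steps from position 2 to position 3: 3.4286.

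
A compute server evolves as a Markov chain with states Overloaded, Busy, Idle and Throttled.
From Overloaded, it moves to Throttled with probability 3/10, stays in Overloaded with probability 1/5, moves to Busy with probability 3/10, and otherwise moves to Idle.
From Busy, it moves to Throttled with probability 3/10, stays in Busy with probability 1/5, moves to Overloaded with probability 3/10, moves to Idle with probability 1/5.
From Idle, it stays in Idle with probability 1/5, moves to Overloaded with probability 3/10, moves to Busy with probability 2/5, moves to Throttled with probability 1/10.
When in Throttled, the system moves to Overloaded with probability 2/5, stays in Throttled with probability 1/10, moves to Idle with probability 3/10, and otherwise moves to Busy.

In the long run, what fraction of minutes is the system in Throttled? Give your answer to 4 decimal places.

Let the stationary distribution be π with π = πP and π_1 + π_2 + π_3 + π_4 = 1.
π_1 = 0.2·π_1 + 0.3·π_2 + 0.3·π_3 + 0.4·π_4
π_2 = 0.3·π_1 + 0.2·π_2 + 0.4·π_3 + 0.2·π_4
π_3 = 0.2·π_1 + 0.2·π_2 + 0.2·π_3 + 0.3·π_4
Solving with the normalization constraint gives π = (0.2921, 0.2735, 0.2213, 0.2131).
So the stationary probability of Throttled is 0.2131.

0.2131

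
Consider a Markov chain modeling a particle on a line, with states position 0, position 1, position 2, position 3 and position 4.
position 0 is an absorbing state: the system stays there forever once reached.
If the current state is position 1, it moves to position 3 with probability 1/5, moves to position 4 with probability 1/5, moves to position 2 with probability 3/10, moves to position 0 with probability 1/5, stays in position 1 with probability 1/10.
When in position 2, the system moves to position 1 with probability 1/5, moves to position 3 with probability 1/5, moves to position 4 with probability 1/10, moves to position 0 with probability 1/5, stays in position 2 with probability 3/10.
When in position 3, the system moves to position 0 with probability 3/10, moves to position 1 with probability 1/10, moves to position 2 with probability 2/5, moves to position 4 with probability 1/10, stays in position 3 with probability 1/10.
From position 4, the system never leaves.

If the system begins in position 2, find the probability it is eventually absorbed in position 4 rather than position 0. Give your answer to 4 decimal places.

Let h(s) be the probability of absorption at position 4 starting from transient state s. Then h(position 4) = 1 and h(position 0) = 0. By first-step analysis:
h(position 1) = 0.2·0 + 0.1·h(position 1) + 0.3·h(position 2) + 0.2·h(position 3) + 0.2·1
h(position 2) = 0.2·0 + 0.2·h(position 1) + 0.3·h(position 2) + 0.2·h(position 3) + 0.1·1
h(position 3) = 0.3·0 + 0.1·h(position 1) + 0.4·h(position 2) + 0.1·h(position 3) + 0.1·1
Solving: h(position 1) = 0.4074, h(position 2) = 0.3481, h(position 3) = 0.3111.
Starting from position 2, the probability is 0.3481.

0.3481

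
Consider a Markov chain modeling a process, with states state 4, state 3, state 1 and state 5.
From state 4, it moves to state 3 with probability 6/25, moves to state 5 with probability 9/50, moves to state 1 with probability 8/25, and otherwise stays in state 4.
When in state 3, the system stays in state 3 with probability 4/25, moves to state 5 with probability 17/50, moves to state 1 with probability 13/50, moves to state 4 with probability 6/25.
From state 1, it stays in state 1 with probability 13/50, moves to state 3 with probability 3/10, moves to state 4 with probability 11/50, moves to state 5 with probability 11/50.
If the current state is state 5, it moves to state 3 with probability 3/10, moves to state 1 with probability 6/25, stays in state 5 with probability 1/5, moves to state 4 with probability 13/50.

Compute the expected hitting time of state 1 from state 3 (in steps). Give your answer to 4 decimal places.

Let t(s) be the expected number of steps to first reach state 1 from state s, with t(state 1) = 0. Conditioning on the first step:
t(state 4) = 1 + 0.26·t(state 4) + 0.24·t(state 3) + 0.18·t(state 5)
t(state 3) = 1 + 0.24·t(state 4) + 0.16·t(state 3) + 0.34·t(state 5)
t(state 5) = 1 + 0.26·t(state 4) + 0.3·t(state 3) + 0.2·t(state 5)
Solving: t(state 4) = 3.4702, t(state 3) = 3.7071, t(state 5) = 3.7680.
Expected steps from state 3 to state 1: 3.7071.

3.7071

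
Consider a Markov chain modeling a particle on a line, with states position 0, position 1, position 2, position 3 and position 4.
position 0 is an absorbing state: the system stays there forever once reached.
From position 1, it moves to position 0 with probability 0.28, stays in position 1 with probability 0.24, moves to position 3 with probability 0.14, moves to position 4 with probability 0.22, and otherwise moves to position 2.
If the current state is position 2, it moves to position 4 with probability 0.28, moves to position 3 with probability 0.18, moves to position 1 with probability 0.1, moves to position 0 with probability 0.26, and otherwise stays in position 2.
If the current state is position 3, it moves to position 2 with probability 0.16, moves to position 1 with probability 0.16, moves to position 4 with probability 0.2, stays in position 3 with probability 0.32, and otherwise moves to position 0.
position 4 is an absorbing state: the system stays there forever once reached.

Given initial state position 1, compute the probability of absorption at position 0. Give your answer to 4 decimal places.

0.5327

Let h(s) be the probability of absorption at position 0 starting from transient state s. Then h(position 0) = 1 and h(position 4) = 0. By first-step analysis:
h(position 1) = 0.28·1 + 0.24·h(position 1) + 0.12·h(position 2) + 0.14·h(position 3) + 0.22·0
h(position 2) = 0.26·1 + 0.1·h(position 1) + 0.18·h(position 2) + 0.18·h(position 3) + 0.28·0
h(position 3) = 0.16·1 + 0.16·h(position 1) + 0.16·h(position 2) + 0.32·h(position 3) + 0.2·0
Solving: h(position 1) = 0.5327, h(position 2) = 0.4863, h(position 3) = 0.4751.
Starting from position 1, the probability is 0.5327.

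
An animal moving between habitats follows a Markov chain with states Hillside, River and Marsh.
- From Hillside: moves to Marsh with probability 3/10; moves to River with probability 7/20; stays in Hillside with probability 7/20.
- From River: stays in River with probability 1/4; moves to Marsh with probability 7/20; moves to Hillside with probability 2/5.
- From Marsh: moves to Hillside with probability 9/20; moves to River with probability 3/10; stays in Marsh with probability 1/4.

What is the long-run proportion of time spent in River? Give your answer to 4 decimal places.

Let the stationary distribution be π with π = πP and π_1 + π_2 + π_3 = 1.
π_1 = 0.35·π_1 + 0.4·π_2 + 0.45·π_3
π_2 = 0.35·π_1 + 0.25·π_2 + 0.3·π_3
Solving with the normalization constraint gives π = (0.3952, 0.3045, 0.3002).
So the stationary probability of River is 0.3045.

0.3045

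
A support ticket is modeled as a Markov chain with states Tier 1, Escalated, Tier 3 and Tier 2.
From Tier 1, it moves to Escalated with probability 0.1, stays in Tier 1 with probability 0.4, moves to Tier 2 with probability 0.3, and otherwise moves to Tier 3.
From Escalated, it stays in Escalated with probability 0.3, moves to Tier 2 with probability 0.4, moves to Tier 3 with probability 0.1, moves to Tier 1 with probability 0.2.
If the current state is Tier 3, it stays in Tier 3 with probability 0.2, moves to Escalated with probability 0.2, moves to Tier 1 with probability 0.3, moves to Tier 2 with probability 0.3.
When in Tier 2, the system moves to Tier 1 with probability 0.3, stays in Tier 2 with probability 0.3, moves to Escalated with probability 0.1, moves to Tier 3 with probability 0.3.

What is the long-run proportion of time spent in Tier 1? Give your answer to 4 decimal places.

Let the stationary distribution be π with π = πP and π_1 + π_2 + π_3 + π_4 = 1.
π_1 = 0.4·π_1 + 0.2·π_2 + 0.3·π_3 + 0.3·π_4
π_2 = 0.1·π_1 + 0.3·π_2 + 0.2·π_3 + 0.1·π_4
π_3 = 0.2·π_1 + 0.1·π_2 + 0.2·π_3 + 0.3·π_4
Solving with the normalization constraint gives π = (0.3164, 0.1520, 0.2163, 0.3152).
So the stationary probability of Tier 1 is 0.3164.

0.3164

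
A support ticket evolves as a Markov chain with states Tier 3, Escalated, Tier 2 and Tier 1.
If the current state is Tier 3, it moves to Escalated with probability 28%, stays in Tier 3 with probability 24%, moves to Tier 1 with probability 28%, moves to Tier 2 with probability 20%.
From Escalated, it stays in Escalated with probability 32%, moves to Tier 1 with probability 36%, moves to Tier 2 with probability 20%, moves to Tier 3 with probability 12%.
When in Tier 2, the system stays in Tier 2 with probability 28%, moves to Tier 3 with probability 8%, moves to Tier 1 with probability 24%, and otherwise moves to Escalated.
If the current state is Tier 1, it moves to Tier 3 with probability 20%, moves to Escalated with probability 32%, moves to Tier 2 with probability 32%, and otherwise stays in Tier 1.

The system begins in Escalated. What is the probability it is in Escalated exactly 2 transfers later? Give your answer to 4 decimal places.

0.3312

Propagate the distribution vector 2 transfers from Escalated.
After 0 transfers: (0.0000, 1.0000, 0.0000, 0.0000)
After 1 transfer: (0.1200, 0.3200, 0.2000, 0.3600)
After 2 transfers: (0.1552, 0.3312, 0.2592, 0.2544)
P(in Escalated after 2 transfers) = 0.3312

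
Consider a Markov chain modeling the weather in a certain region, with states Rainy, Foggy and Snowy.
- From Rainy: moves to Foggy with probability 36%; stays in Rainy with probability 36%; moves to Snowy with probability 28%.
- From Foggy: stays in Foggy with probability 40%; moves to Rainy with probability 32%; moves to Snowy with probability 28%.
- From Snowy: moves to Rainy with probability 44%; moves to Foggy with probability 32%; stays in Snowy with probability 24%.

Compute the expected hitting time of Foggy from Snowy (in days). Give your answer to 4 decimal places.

Let t(s) be the expected number of days to first reach Foggy from state s, with t(Foggy) = 0. Conditioning on the first day:
t(Rainy) = 1 + 0.36·t(Rainy) + 0.28·t(Snowy)
t(Snowy) = 1 + 0.44·t(Rainy) + 0.24·t(Snowy)
Solving: t(Rainy) = 2.8634, t(Snowy) = 2.9736.
Expected days from Snowy to Foggy: 2.9736.

2.9736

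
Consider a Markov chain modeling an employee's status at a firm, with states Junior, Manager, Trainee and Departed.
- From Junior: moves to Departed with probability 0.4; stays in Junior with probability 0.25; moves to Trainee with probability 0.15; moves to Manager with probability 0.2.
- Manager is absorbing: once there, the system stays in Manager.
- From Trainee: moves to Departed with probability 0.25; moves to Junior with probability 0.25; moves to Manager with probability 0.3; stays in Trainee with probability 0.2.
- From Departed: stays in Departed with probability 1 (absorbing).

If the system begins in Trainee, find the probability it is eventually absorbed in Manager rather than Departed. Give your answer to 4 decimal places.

Let h(s) be the probability of absorption at Manager starting from transient state s. Then h(Manager) = 1 and h(Departed) = 0. By first-step analysis:
h(Junior) = 0.25·h(Junior) + 0.2·1 + 0.15·h(Trainee) + 0.4·0
h(Trainee) = 0.25·h(Junior) + 0.3·1 + 0.2·h(Trainee) + 0.25·0
Solving: h(Junior) = 0.3644, h(Trainee) = 0.4889.
Starting from Trainee, the probability is 0.4889.

0.4889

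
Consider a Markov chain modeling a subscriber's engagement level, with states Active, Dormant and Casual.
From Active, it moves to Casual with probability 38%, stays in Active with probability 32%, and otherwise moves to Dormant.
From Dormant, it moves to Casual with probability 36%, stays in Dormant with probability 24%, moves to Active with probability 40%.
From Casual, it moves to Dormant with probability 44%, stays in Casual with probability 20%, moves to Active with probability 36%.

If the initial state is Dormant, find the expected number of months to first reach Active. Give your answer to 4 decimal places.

2.5801

Let t(s) be the expected number of months to first reach Active from state s, with t(Active) = 0. Conditioning on the first month:
t(Dormant) = 1 + 0.24·t(Dormant) + 0.36·t(Casual)
t(Casual) = 1 + 0.44·t(Dormant) + 0.2·t(Casual)
Solving: t(Dormant) = 2.5801, t(Casual) = 2.6690.
Expected months from Dormant to Active: 2.5801.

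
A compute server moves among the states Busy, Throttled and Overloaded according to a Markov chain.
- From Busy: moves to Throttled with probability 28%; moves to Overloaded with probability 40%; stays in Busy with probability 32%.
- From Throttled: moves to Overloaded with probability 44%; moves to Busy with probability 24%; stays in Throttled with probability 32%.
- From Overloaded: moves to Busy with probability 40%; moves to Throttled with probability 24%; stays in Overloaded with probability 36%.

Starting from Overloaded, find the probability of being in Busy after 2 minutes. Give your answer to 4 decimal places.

0.3296

Sum over the intermediate state after 1 minute:
P = P(Overloaded→Busy)·P(Busy→Busy) + P(Overloaded→Throttled)·P(Throttled→Busy) + P(Overloaded→Overloaded)·P(Overloaded→Busy)
  = 0.4×0.32 + 0.24×0.24 + 0.36×0.4
  = 0.1280 + 0.0576 + 0.1440 = 0.3296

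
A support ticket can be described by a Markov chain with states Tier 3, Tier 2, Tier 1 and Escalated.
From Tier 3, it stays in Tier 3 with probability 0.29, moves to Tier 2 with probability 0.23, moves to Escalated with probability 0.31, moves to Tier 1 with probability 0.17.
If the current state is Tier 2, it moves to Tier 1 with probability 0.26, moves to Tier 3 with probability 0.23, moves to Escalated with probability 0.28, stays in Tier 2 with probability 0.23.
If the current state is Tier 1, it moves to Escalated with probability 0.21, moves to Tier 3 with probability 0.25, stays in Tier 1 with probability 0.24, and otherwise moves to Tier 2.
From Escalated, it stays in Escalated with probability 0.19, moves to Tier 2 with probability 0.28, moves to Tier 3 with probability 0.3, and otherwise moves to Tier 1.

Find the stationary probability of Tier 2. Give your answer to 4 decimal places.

0.2582

Let the stationary distribution be π with π = πP and π_1 + π_2 + π_3 + π_4 = 1.
π_1 = 0.29·π_1 + 0.23·π_2 + 0.25·π_3 + 0.3·π_4
π_2 = 0.23·π_1 + 0.23·π_2 + 0.3·π_3 + 0.28·π_4
π_3 = 0.17·π_1 + 0.26·π_2 + 0.24·π_3 + 0.23·π_4
Solving with the normalization constraint gives π = (0.2681, 0.2582, 0.2239, 0.2499).
So the stationary probability of Tier 2 is 0.2582.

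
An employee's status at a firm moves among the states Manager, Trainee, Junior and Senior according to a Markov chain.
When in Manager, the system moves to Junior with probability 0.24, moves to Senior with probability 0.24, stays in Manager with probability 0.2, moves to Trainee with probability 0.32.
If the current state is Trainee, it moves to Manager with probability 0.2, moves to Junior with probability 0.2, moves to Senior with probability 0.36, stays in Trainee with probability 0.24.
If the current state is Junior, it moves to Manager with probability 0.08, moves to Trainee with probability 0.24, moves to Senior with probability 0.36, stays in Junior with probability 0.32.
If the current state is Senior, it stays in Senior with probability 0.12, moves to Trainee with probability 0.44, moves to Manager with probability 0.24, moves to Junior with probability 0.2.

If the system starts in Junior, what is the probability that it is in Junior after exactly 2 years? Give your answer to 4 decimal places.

Propagate the distribution vector 2 years from Junior.
After 0 years: (0.0000, 0.0000, 1.0000, 0.0000)
After 1 year: (0.0800, 0.2400, 0.3200, 0.3600)
After 2 years: (0.1760, 0.3184, 0.2416, 0.2640)
P(in Junior after 2 years) = 0.2416

0.2416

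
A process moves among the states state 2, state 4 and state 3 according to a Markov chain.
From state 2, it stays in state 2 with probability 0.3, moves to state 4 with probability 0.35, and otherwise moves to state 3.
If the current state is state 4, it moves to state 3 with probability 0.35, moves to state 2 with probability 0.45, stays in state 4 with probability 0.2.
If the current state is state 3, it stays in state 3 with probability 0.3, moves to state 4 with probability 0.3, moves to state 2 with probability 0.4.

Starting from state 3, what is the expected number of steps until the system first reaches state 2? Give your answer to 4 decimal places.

Let t(s) be the expected number of steps to first reach state 2 from state s, with t(state 2) = 0. Conditioning on the first step:
t(state 4) = 1 + 0.2·t(state 4) + 0.35·t(state 3)
t(state 3) = 1 + 0.3·t(state 4) + 0.3·t(state 3)
Solving: t(state 4) = 2.3077, t(state 3) = 2.4176.
Expected steps from state 3 to state 2: 2.4176.

2.4176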